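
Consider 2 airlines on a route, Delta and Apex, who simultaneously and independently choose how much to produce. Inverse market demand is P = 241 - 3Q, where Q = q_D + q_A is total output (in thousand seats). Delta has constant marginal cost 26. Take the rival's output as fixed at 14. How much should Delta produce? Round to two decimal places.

28.83

With the rival's output fixed at 14, Delta's profit is π_D = (241 - 3·14 - 3q_D)q_D - (26q_D) = (199 - 3q_D)q_D - (26q_D).
∂π_D/∂q_D = 173 - 6q_D = 0, so q_D = 173/6.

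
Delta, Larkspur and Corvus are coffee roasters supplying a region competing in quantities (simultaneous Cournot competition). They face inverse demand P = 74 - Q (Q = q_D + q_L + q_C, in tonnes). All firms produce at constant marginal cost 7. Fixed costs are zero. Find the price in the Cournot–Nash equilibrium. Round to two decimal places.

23.75

A representative firm's profit is π_i = q_i(74 - Q) - 7q_i.
First-order condition (treating rivals' output as given): 67 - 2q_i - Σ_{j≠i} q_j = 0.
With identical firms every q_j equals q_i, so Σ_{j≠i} q_j = 2q_i and 67 = 4q_i, giving q_i = 67/4.
Total output Q = 201/4, so price P = 74 - 201/4 = 95/4.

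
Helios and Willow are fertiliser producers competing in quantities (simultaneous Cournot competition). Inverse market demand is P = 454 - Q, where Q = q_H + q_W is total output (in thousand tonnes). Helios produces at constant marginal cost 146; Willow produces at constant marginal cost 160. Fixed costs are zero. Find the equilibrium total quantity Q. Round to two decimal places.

Helios's profit: π_H = (454 - Q)q_H - (146q_H). Setting ∂π_H/∂q_H = 0: 308 - 2q_H - (q_W) = 0.
Willow's first-order condition: 294 - 2q_W - (q_H) = 0.
Best responses: q_H = (308 - q_W)/2, q_W = (294 - q_H)/2.
Solving the pair: q_H = 322/3, q_W = 280/3.
Total output Q = 322/3 + 280/3 = 602/3.

200.67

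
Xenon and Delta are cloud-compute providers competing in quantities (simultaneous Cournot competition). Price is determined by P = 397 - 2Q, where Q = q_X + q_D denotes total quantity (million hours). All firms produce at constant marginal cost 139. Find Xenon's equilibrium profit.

3698

A representative firm's profit is π_i = q_i(397 - 2Q) - 139q_i.
First-order condition (treating rivals' output as given): 258 - 4q_i - 2q_j = 0.
By symmetry each firm produces the same amount; substituting q_j = q_i yields q_i = 258/6 = 43.
Price P = 397 - 2·86 = 225.
Xenon's profit: (225 - 139)·43 = 3698.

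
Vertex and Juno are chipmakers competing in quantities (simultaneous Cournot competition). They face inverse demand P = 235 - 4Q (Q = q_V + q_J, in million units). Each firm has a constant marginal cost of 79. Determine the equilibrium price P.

131

A representative firm's profit is π_i = q_i(235 - 4Q) - 79q_i.
Setting ∂π_i/∂q_i = 0 with rivals' quantities fixed: 156 - 8q_i - 4q_j = 0.
By symmetry each firm produces the same amount; substituting q_j = q_i yields q_i = 156/12 = 13.
Total output Q = 26, so price P = 235 - 4·26 = 131.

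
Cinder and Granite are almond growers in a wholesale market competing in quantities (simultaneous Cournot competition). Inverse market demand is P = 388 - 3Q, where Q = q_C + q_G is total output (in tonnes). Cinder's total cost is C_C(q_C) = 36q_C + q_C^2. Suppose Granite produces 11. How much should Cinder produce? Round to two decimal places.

With the rival's output fixed at 11, Cinder's profit is π_C = (388 - 3·11 - 3q_C)q_C - (36q_C + q_C²) = (355 - 3q_C)q_C - (36q_C + q_C²).
∂π_C/∂q_C = 319 - 8q_C = 0, so q_C = 319/8.

39.88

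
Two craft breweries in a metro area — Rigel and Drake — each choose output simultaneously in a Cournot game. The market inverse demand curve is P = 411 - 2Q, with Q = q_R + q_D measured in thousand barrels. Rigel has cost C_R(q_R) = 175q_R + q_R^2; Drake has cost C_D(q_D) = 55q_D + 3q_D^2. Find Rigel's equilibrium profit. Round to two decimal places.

2598.12

Rigel's profit: π_R = (411 - 2Q)q_R - (175q_R + q_R²). Setting ∂π_R/∂q_R = 0: 236 - 6q_R - 2(q_D) = 0.
Drake's first-order condition: 356 - 10q_D - 2(q_R) = 0.
Rearranging gives the reaction functions q_R = (236 - 2q_D)/6 and q_D = (356 - 2q_R)/10.
Substituting one into the other gives q_R = 206/7 and q_D = 208/7.
Price P = 411 - 2·(414/7) = 292.7143.
Rigel's profit: 292.7143·(206/7) - 175·(206/7) - (206/7)² = 2598.1224.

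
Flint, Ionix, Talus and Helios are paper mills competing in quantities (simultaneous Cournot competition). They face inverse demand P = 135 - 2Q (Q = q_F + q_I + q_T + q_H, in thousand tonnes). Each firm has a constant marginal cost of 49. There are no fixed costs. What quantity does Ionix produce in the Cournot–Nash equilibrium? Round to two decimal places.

8.60

Each firm earns π_i = (135 - 2Q)q_i - 49q_i.
First-order condition (treating rivals' output as given): 86 - 4q_i - 2·Σ_{j≠i} q_j = 0.
With identical firms every q_j equals q_i, so Σ_{j≠i} q_j = 3q_i and 86 = 10q_i, giving q_i = 43/5.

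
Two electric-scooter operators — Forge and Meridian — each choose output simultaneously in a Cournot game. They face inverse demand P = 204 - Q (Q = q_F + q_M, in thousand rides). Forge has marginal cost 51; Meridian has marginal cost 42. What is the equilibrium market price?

99

Forge's profit: π_F = (204 - Q)q_F - (51q_F). Setting ∂π_F/∂q_F = 0: 153 - 2q_F - (q_M) = 0.
Meridian's first-order condition: 162 - 2q_M - (q_F) = 0.
So q_F = (153 - q_M)/2 and q_M = (162 - q_F)/2.
Solving the pair: q_F = 48, q_M = 57.
Total output Q = 105, so price P = 204 - 105 = 99.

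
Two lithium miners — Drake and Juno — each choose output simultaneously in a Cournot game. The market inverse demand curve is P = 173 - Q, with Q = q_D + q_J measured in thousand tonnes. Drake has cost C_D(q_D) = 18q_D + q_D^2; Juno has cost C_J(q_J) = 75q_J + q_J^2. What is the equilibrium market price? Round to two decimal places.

Drake's profit: π_D = (173 - Q)q_D - (18q_D + q_D²). Setting ∂π_D/∂q_D = 0: 155 - 4q_D - (q_J) = 0.
Juno's profit: π_J = (173 - Q)q_J - (75q_J + q_J²). Setting ∂π_J/∂q_J = 0: 98 - 4q_J - (q_D) = 0.
Best responses: q_D = (155 - q_J)/4, q_J = (98 - q_D)/4.
Solving the pair: q_D = 174/5, q_J = 79/5.
Total output Q = 253/5, so price P = 173 - 253/5 = 612/5.

122.40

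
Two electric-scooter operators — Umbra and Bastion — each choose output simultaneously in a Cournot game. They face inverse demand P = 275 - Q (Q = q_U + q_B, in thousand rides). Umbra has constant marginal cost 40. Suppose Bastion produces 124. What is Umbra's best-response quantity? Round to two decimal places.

55.50

With the rival's output fixed at 124, Umbra's profit is π_U = (275 - 124 - q_U)q_U - (40q_U) = (151 - q_U)q_U - (40q_U).
∂π_U/∂q_U = 111 - 2q_U = 0, so q_U = 111/2.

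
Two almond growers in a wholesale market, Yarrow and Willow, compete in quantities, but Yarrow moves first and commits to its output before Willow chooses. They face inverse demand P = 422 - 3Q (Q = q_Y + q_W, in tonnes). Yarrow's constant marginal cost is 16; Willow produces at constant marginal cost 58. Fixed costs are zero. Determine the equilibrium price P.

128

Solve by backward induction. Given q_Y, the follower Willow maximises π_W = (422 - 3q_Y - 3q_W)q_W - 58q_W.
Setting the follower's marginal profit to zero, 364 - 3q_Y - 6q_W = 0, i.e. q_W = (364 - 3q_Y)/6.
The leader anticipates this reaction. Substituting into P = 422 - 3Q gives P = 240 - (3/2)q_Y, so π_Y = (240 - (3/2)q_Y)q_Y - 16q_Y.
Maximising: ∂π_Y/∂q_Y = 224 - 3q_Y = 0, giving q_Y = 224/3.
Then q_W = (364 - 3·(224/3))/6 = 70/3.
Total output Q = 98, so price P = 422 - 3·98 = 128.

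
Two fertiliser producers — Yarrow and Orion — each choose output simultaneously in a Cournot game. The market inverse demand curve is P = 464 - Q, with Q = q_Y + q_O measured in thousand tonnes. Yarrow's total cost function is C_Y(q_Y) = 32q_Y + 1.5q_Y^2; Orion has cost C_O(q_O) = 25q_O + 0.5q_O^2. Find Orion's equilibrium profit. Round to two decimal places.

Yarrow's profit: π_Y = (464 - Q)q_Y - (32q_Y + (3/2)q_Y²). Setting ∂π_Y/∂q_Y = 0: 432 - 5q_Y - (q_O) = 0.
Orion's first-order condition: 439 - 3q_O - (q_Y) = 0.
Best responses: q_Y = (432 - q_O)/5, q_O = (439 - q_Y)/3.
Substituting one into the other gives q_Y = 857/14 and q_O = 1763/14.
Price P = 464 - 1310/7 = 1938/7.
Orion's profit: (1938/7)·(1763/14) - 25·(1763/14) - (1/2)(1763/14)² = 23787.0077.

23787.01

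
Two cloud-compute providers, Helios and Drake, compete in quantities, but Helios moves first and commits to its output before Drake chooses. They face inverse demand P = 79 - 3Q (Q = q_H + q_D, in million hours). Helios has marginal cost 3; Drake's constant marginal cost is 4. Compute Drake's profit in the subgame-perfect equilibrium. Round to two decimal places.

111.02

The follower Drake best-responds to any q_H: π_D = (79 - 3Q)q_D - 4q_D.
Follower FOC: 75 - 3q_H - 6q_D = 0, so q_D(q_H) = (75 - 3q_H)/6.
The leader anticipates this reaction. Substituting into P = 79 - 3Q gives P = 83/2 - (3/2)q_H, so π_H = (83/2 - (3/2)q_H)q_H - 3q_H.
The leader's first-order condition 77/2 - 3q_H = 0 yields q_H = 77/6.
Then q_D = (75 - 3·(77/6))/6 = 73/12.
Price P = 79 - 3·(227/12) = 89/4.
Drake's profit: (89/4 - 4)·(73/12) = 111.0208.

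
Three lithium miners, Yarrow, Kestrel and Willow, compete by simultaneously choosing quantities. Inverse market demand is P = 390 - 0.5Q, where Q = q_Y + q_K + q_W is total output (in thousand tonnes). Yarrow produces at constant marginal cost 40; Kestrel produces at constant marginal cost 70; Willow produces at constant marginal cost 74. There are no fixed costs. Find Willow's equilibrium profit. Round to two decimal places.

Yarrow's profit: π_Y = (390 - 0.5Q)q_Y - (40q_Y). Setting ∂π_Y/∂q_Y = 0: 350 - q_Y - (1/2)(q_K + q_W) = 0.
Kestrel's first-order condition: 320 - q_K - (1/2)(q_Y + q_W) = 0.
Willow's profit: π_W = (390 - 0.5Q)q_W - (74q_W). Setting ∂π_W/∂q_W = 0: 316 - q_W - (1/2)(q_Y + q_K) = 0.
Adding the 3 conditions: 986 − Q − Q = 0, i.e. Q = 493.
Back-substituting: q_Y = (350 − 493/2)/(1/2) = 207, q_K = (320 − 493/2)/(1/2) = 147, q_W = (316 − 493/2)/(1/2) = 139.
Price P = 390 - (1/2)·493 = 287/2.
Willow's profit: (287/2 - 74)·139 = 9660.5000.

9660.50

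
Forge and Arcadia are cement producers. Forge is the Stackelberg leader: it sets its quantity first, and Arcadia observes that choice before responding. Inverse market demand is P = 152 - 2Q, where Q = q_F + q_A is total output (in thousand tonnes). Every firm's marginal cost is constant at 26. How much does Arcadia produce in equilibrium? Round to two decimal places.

15.75

The follower Arcadia best-responds to any q_F: π_A = (152 - 2Q)q_A - 26q_A.
Follower FOC: 126 - 2q_F - 4q_A = 0, so q_A(q_F) = (126 - 2q_F)/4.
Forge substitutes q_A(q_F) into its own profit: π_F = q_F(152 - 2q_F - (126 - 2q_F)/2) - 26q_F = (89 - q_F)q_F - 26q_F.
The leader's first-order condition 63 - 2q_F = 0 yields q_F = 63/2.
Then q_A = (126 - 2·(63/2))/4 = 63/4.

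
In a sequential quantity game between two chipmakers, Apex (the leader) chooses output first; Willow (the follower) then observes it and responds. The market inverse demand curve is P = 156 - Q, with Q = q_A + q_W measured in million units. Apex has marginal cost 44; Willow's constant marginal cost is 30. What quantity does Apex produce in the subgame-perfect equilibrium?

49

The follower Willow best-responds to any q_A: π_W = (156 - Q)q_W - 30q_W.
∂π_W/∂q_W = 126 - q_A - 2q_W = 0 gives the reaction function q_W = (126 - q_A)/2.
Apex substitutes q_W(q_A) into its own profit: π_A = q_A(156 - q_A - (126 - q_A)/2) - 44q_A = (93 - (1/2)q_A)q_A - 44q_A.
The leader's first-order condition 49 - q_A = 0 yields q_A = 49.
Then q_W = (126 - 49)/2 = 77/2.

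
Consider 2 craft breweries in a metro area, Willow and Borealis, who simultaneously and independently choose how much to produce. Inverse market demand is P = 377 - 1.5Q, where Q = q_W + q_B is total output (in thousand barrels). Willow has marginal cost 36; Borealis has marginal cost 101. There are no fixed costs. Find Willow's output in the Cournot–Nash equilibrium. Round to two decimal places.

Willow's profit: π_W = (377 - 1.5Q)q_W - (36q_W). Setting ∂π_W/∂q_W = 0: 341 - 3q_W - (3/2)(q_B) = 0.
Borealis's profit: π_B = (377 - 1.5Q)q_B - (101q_B). Setting ∂π_B/∂q_B = 0: 276 - 3q_B - (3/2)(q_W) = 0.
So q_W = (341 - (3/2)q_B)/3 and q_B = (276 - (3/2)q_W)/3.
Substituting one into the other gives q_W = 812/9 and q_B = 422/9.

90.22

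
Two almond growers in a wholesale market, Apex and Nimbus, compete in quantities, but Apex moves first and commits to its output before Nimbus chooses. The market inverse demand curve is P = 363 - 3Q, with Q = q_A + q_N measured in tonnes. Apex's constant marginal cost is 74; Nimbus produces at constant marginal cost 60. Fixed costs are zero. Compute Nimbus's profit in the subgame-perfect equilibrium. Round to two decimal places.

The follower Nimbus best-responds to any q_A: π_N = (363 - 3Q)q_N - 60q_N.
Follower FOC: 303 - 3q_A - 6q_N = 0, so q_N(q_A) = (303 - 3q_A)/6.
The leader anticipates this reaction. Substituting into P = 363 - 3Q gives P = 423/2 - (3/2)q_A, so π_A = (423/2 - (3/2)q_A)q_A - 74q_A.
Leader FOC: 275/2 - 3q_A = 0, so q_A = 275/6.
Then q_N = (303 - 3·(275/6))/6 = 331/12.
Price P = 363 - 3·(881/12) = 571/4.
Nimbus's profit: (571/4 - 60)·(331/12) = 2282.5208.

2282.52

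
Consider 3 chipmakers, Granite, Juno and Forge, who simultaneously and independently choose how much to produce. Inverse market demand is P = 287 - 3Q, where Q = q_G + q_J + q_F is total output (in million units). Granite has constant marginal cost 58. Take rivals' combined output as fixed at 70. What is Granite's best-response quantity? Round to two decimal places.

3.17

With rivals' combined output fixed at 70, Granite's profit is π_G = (287 - 3·70 - 3q_G)q_G - (58q_G) = (77 - 3q_G)q_G - (58q_G).
∂π_G/∂q_G = 19 - 6q_G = 0, so q_G = 19/6.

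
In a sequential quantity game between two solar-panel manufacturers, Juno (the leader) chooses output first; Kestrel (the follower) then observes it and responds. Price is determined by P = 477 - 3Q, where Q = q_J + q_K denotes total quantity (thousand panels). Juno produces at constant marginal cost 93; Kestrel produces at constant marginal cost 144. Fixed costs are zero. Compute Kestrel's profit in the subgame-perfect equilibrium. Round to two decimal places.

Solve by backward induction. Given q_J, the follower Kestrel maximises π_K = (477 - 3q_J - 3q_K)q_K - 144q_K.
Setting the follower's marginal profit to zero, 333 - 3q_J - 6q_K = 0, i.e. q_K = (333 - 3q_J)/6.
The leader anticipates this reaction. Substituting into P = 477 - 3Q gives P = 621/2 - (3/2)q_J, so π_J = (621/2 - (3/2)q_J)q_J - 93q_J.
Maximising: ∂π_J/∂q_J = 435/2 - 3q_J = 0, giving q_J = 145/2.
Then q_K = (333 - 3·(145/2))/6 = 77/4.
Price P = 477 - 3·(367/4) = 807/4.
Kestrel's profit: (807/4 - 144)·(77/4) = 1111.6875.

1111.69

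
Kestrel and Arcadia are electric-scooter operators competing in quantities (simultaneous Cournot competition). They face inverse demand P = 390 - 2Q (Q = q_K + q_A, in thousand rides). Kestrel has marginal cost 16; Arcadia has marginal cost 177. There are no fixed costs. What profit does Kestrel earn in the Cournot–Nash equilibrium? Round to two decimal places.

Kestrel's profit: π_K = (390 - 2Q)q_K - (16q_K). Setting ∂π_K/∂q_K = 0: 374 - 4q_K - 2(q_A) = 0.
Arcadia's profit: π_A = (390 - 2Q)q_A - (177q_A). Setting ∂π_A/∂q_A = 0: 213 - 4q_A - 2(q_K) = 0.
Rearranging gives the reaction functions q_K = (374 - 2q_A)/4 and q_A = (213 - 2q_K)/4.
Solving the pair: q_K = 535/6, q_A = 26/3.
Price P = 390 - 2·(587/6) = 583/3.
Kestrel's profit: (583/3 - 16)·(535/6) = 15901.3889.

15901.39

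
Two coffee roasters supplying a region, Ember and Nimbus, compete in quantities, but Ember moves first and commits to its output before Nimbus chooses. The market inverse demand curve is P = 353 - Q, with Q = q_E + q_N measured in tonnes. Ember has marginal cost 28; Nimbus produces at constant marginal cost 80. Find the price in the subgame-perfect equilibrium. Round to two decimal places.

The follower Nimbus best-responds to any q_E: π_N = (353 - Q)q_N - 80q_N.
∂π_N/∂q_N = 273 - q_E - 2q_N = 0 gives the reaction function q_N = (273 - q_E)/2.
Ember substitutes q_N(q_E) into its own profit: π_E = q_E(353 - q_E - (273 - q_E)/2) - 28q_E = (433/2 - (1/2)q_E)q_E - 28q_E.
Leader FOC: 377/2 - q_E = 0, so q_E = 377/2.
Then q_N = (273 - 377/2)/2 = 169/4.
Total output Q = 923/4, so price P = 353 - 923/4 = 489/4.

122.25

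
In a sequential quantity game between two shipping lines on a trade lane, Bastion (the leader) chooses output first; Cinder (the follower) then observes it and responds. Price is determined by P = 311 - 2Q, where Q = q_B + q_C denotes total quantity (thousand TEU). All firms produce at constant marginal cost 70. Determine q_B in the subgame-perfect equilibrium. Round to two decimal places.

Solve by backward induction. Given q_B, the follower Cinder maximises π_C = (311 - 2q_B - 2q_C)q_C - 70q_C.
Setting the follower's marginal profit to zero, 241 - 2q_B - 4q_C = 0, i.e. q_C = (241 - 2q_B)/4.
The leader anticipates this reaction. Substituting into P = 311 - 2Q gives P = 381/2 - q_B, so π_B = (381/2 - q_B)q_B - 70q_B.
Leader FOC: 241/2 - 2q_B = 0, so q_B = 241/4.
Then q_C = (241 - 2·(241/4))/4 = 241/8.

60.25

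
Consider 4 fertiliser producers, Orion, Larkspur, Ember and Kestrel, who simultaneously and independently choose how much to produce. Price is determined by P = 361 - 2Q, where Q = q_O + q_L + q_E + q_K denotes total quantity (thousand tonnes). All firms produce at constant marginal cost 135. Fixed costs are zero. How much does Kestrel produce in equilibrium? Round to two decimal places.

A representative firm's profit is π_i = q_i(361 - 2Q) - 135q_i.
First-order condition (treating rivals' output as given): 226 - 4q_i - 2·Σ_{j≠i} q_j = 0.
By symmetry each firm produces the same amount; substituting Σ_{j≠i} q_j = 3q_i yields q_i = 226/10 = 113/5.

22.60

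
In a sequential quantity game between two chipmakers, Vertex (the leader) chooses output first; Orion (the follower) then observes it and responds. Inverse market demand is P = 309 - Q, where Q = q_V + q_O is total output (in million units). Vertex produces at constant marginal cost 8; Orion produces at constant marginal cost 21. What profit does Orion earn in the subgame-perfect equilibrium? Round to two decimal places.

4290.25

The follower Orion best-responds to any q_V: π_O = (309 - Q)q_O - 21q_O.
Setting the follower's marginal profit to zero, 288 - q_V - 2q_O = 0, i.e. q_O = (288 - q_V)/2.
The leader anticipates this reaction. Substituting into P = 309 - Q gives P = 165 - (1/2)q_V, so π_V = (165 - (1/2)q_V)q_V - 8q_V.
The leader's first-order condition 157 - q_V = 0 yields q_V = 157.
Then q_O = (288 - 157)/2 = 131/2.
Price P = 309 - 445/2 = 173/2.
Orion's profit: (173/2 - 21)·(131/2) = 4290.2500.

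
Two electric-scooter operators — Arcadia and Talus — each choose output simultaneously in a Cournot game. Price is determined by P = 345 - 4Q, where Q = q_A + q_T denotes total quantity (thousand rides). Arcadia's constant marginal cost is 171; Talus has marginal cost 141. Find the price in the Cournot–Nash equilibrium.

219

Arcadia's profit: π_A = (345 - 4Q)q_A - (171q_A). Setting ∂π_A/∂q_A = 0: 174 - 8q_A - 4(q_T) = 0.
Talus's profit: π_T = (345 - 4Q)q_T - (141q_T). Setting ∂π_T/∂q_T = 0: 204 - 8q_T - 4(q_A) = 0.
Best responses: q_A = (174 - 4q_T)/8, q_T = (204 - 4q_A)/8.
Substituting one into the other gives q_A = 12 and q_T = 39/2.
Total output Q = 63/2, so price P = 345 - 4·(63/2) = 219.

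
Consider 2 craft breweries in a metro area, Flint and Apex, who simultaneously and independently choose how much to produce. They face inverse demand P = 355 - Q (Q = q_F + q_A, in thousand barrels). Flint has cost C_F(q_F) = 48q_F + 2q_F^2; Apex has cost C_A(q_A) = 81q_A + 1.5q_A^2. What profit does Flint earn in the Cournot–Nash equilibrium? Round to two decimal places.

5672.25

Flint's profit: π_F = (355 - Q)q_F - (48q_F + 2q_F²). Setting ∂π_F/∂q_F = 0: 307 - 6q_F - (q_A) = 0.
Apex's profit: π_A = (355 - Q)q_A - (81q_A + (3/2)q_A²). Setting ∂π_A/∂q_A = 0: 274 - 5q_A - (q_F) = 0.
Best responses: q_F = (307 - q_A)/6, q_A = (274 - q_F)/5.
Substituting one into the other gives q_F = 1261/29 and q_A = 1337/29.
Price P = 355 - 89.5862 = 265.4138.
Flint's profit: 265.4138·(1261/29) - 48·(1261/29) - 2(1261/29)² = 5672.2509.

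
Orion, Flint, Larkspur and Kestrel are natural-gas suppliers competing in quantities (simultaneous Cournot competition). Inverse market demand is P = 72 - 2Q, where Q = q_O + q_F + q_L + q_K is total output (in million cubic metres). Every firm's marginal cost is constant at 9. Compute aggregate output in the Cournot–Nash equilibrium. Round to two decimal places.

25.20

A representative firm's profit is π_i = q_i(72 - 2Q) - 9q_i.
Setting ∂π_i/∂q_i = 0 with rivals' quantities fixed: 63 - 4q_i - 2·Σ_{j≠i} q_j = 0.
With identical firms every q_j equals q_i, so Σ_{j≠i} q_j = 3q_i and 63 = 10q_i, giving q_i = 63/10.
Total output Q = 63/10 + 63/10 + 63/10 + 63/10 = 126/5.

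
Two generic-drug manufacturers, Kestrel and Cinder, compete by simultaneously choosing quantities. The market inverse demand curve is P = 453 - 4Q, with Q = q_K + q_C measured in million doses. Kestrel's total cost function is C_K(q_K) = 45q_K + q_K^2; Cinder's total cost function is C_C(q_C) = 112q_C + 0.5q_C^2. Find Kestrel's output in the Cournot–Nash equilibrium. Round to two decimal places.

31.19

Kestrel's profit: π_K = (453 - 4Q)q_K - (45q_K + q_K²). Setting ∂π_K/∂q_K = 0: 408 - 10q_K - 4(q_C) = 0.
Cinder's profit: π_C = (453 - 4Q)q_C - (112q_C + (1/2)q_C²). Setting ∂π_C/∂q_C = 0: 341 - 9q_C - 4(q_K) = 0.
Best responses: q_K = (408 - 4q_C)/10, q_C = (341 - 4q_K)/9.
Solving the pair: q_K = 1154/37, q_C = 889/37.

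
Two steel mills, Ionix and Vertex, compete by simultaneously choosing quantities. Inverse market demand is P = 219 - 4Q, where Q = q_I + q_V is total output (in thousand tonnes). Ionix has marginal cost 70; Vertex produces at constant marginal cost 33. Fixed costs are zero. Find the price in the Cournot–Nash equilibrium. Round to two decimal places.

Ionix's profit: π_I = (219 - 4Q)q_I - (70q_I). Setting ∂π_I/∂q_I = 0: 149 - 8q_I - 4(q_V) = 0.
Vertex's first-order condition: 186 - 8q_V - 4(q_I) = 0.
Rearranging gives the reaction functions q_I = (149 - 4q_V)/8 and q_V = (186 - 4q_I)/8.
Substituting one into the other gives q_I = 28/3 and q_V = 223/12.
Total output Q = 335/12, so price P = 219 - 4·(335/12) = 322/3.

107.33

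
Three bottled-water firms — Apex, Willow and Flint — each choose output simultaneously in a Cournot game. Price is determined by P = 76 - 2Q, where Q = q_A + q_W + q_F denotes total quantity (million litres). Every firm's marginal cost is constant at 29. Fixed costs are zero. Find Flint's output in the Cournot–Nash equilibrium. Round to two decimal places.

5.88

Each firm earns π_i = (76 - 2Q)q_i - 29q_i.
First-order condition (treating rivals' output as given): 47 - 4q_i - 2·Σ_{j≠i} q_j = 0.
With identical firms every q_j equals q_i, so Σ_{j≠i} q_j = 2q_i and 47 = 8q_i, giving q_i = 47/8.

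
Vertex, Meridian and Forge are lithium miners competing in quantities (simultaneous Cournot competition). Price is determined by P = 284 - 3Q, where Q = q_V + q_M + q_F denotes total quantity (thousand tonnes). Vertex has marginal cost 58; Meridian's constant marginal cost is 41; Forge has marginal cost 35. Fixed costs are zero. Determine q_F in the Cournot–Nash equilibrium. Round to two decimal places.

Vertex's profit: π_V = (284 - 3Q)q_V - (58q_V). Setting ∂π_V/∂q_V = 0: 226 - 6q_V - 3(q_M + q_F) = 0.
Meridian's profit: π_M = (284 - 3Q)q_M - (41q_M). Setting ∂π_M/∂q_M = 0: 243 - 6q_M - 3(q_V + q_F) = 0.
Forge's first-order condition: 249 - 6q_F - 3(q_V + q_M) = 0.
Adding the 3 conditions: 718 − 6Q − 6Q = 0, i.e. Q = 359/6.
Back-substituting: q_V = (226 − 359/2)/3 = 31/2, q_M = (243 − 359/2)/3 = 127/6, q_F = (249 − 359/2)/3 = 139/6.

23.17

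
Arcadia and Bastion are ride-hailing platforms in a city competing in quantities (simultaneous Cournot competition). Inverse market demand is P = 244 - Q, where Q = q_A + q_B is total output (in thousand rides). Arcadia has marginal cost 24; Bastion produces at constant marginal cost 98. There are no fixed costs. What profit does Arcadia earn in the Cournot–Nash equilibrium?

9604

Arcadia's profit: π_A = (244 - Q)q_A - (24q_A). Setting ∂π_A/∂q_A = 0: 220 - 2q_A - (q_B) = 0.
Bastion's first-order condition: 146 - 2q_B - (q_A) = 0.
Rearranging gives the reaction functions q_A = (220 - q_B)/2 and q_B = (146 - q_A)/2.
Substituting one into the other gives q_A = 98 and q_B = 24.
Price P = 244 - 122 = 122.
Arcadia's profit: (122 - 24)·98 = 9604.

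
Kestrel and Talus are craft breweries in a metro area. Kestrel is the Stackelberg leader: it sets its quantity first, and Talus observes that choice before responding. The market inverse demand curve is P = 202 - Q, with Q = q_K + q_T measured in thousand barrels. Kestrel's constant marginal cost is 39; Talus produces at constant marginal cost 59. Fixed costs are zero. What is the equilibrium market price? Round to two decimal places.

Solve by backward induction. Given q_K, the follower Talus maximises π_T = (202 - q_K - q_T)q_T - 59q_T.
Setting the follower's marginal profit to zero, 143 - q_K - 2q_T = 0, i.e. q_T = (143 - q_K)/2.
The leader anticipates this reaction. Substituting into P = 202 - Q gives P = 261/2 - (1/2)q_K, so π_K = (261/2 - (1/2)q_K)q_K - 39q_K.
Maximising: ∂π_K/∂q_K = 183/2 - q_K = 0, giving q_K = 183/2.
Then q_T = (143 - 183/2)/2 = 103/4.
Total output Q = 469/4, so price P = 202 - 469/4 = 339/4.

84.75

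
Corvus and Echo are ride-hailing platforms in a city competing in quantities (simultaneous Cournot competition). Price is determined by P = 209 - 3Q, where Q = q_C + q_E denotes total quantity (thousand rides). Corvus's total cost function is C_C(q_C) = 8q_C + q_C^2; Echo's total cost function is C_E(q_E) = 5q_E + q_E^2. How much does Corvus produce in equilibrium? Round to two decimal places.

Corvus's profit: π_C = (209 - 3Q)q_C - (8q_C + q_C²). Setting ∂π_C/∂q_C = 0: 201 - 8q_C - 3(q_E) = 0.
Echo's first-order condition: 204 - 8q_E - 3(q_C) = 0.
Best responses: q_C = (201 - 3q_E)/8, q_E = (204 - 3q_C)/8.
Solving the pair: q_C = 996/55, q_E = 1029/55.

18.11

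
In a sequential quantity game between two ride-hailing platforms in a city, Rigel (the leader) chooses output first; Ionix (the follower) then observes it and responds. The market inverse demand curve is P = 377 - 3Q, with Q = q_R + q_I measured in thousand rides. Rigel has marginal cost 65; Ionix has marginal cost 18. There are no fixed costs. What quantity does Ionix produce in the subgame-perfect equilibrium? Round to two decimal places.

37.75

Solve by backward induction. Given q_R, the follower Ionix maximises π_I = (377 - 3q_R - 3q_I)q_I - 18q_I.
∂π_I/∂q_I = 359 - 3q_R - 6q_I = 0 gives the reaction function q_I = (359 - 3q_R)/6.
The leader anticipates this reaction. Substituting into P = 377 - 3Q gives P = 395/2 - (3/2)q_R, so π_R = (395/2 - (3/2)q_R)q_R - 65q_R.
Leader FOC: 265/2 - 3q_R = 0, so q_R = 265/6.
Then q_I = (359 - 3·(265/6))/6 = 151/4.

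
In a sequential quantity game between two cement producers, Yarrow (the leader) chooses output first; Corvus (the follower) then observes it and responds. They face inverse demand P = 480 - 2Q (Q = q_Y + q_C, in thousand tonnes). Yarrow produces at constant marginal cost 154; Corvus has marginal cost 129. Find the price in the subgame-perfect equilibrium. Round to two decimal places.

Solve by backward induction. Given q_Y, the follower Corvus maximises π_C = (480 - 2q_Y - 2q_C)q_C - 129q_C.
Setting the follower's marginal profit to zero, 351 - 2q_Y - 4q_C = 0, i.e. q_C = (351 - 2q_Y)/4.
Yarrow substitutes q_C(q_Y) into its own profit: π_Y = q_Y(480 - 2q_Y - (351 - 2q_Y)/2) - 154q_Y = (609/2 - q_Y)q_Y - 154q_Y.
Leader FOC: 301/2 - 2q_Y = 0, so q_Y = 301/4.
Then q_C = (351 - 2·(301/4))/4 = 401/8.
Total output Q = 1003/8, so price P = 480 - 2·(1003/8) = 917/4.

229.25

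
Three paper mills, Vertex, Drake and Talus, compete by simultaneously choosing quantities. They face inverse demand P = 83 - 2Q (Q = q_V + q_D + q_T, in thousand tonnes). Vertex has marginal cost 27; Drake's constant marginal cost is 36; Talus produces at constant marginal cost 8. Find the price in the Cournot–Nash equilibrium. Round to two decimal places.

38.50

Vertex's profit: π_V = (83 - 2Q)q_V - (27q_V). Setting ∂π_V/∂q_V = 0: 56 - 4q_V - 2(q_D + q_T) = 0.
Drake's first-order condition: 47 - 4q_D - 2(q_V + q_T) = 0.
Talus's profit: π_T = (83 - 2Q)q_T - (8q_T). Setting ∂π_T/∂q_T = 0: 75 - 4q_T - 2(q_V + q_D) = 0.
Adding the 3 conditions: 178 − 4Q − 4Q = 0, i.e. Q = 89/4.
Back-substituting: q_V = (56 − 89/2)/2 = 23/4, q_D = (47 − 89/2)/2 = 5/4, q_T = (75 − 89/2)/2 = 61/4.
Total output Q = 89/4, so price P = 83 - 2·(89/4) = 77/2.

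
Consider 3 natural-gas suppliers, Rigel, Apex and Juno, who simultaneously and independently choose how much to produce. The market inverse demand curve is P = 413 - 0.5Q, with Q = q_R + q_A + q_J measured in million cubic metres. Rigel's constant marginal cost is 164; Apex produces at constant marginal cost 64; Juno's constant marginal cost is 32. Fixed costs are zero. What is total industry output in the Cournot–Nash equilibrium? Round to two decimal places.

Rigel's profit: π_R = (413 - 0.5Q)q_R - (164q_R). Setting ∂π_R/∂q_R = 0: 249 - q_R - (1/2)(q_A + q_J) = 0.
Apex's first-order condition: 349 - q_A - (1/2)(q_R + q_J) = 0.
Juno's profit: π_J = (413 - 0.5Q)q_J - (32q_J). Setting ∂π_J/∂q_J = 0: 381 - q_J - (1/2)(q_R + q_A) = 0.
Summing all 3 equations gives 979 − 2Q = 0, hence Q = 979/2.
Back-substituting: q_R = (249 − 979/4)/(1/2) = 17/2, q_A = (349 − 979/4)/(1/2) = 417/2, q_J = (381 − 979/4)/(1/2) = 545/2.
Total output Q = 17/2 + 417/2 + 545/2 = 979/2.

489.50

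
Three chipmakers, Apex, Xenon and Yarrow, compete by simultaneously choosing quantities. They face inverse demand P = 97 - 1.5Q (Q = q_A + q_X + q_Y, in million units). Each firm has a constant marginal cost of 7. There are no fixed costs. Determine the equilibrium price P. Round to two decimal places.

Each firm earns π_i = (97 - 1.5Q)q_i - 7q_i.
Setting ∂π_i/∂q_i = 0 with rivals' quantities fixed: 90 - 3q_i - (3/2)·Σ_{j≠i} q_j = 0.
With identical firms every q_j equals q_i, so Σ_{j≠i} q_j = 2q_i and 90 = 6q_i, giving q_i = 15.
Total output Q = 45, so price P = 97 - (3/2)·45 = 59/2.

29.50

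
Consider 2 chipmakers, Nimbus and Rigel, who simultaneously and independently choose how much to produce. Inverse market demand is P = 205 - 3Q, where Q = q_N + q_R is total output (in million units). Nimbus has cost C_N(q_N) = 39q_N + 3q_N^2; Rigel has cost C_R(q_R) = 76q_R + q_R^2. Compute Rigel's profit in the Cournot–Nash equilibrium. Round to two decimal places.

Nimbus's profit: π_N = (205 - 3Q)q_N - (39q_N + 3q_N²). Setting ∂π_N/∂q_N = 0: 166 - 12q_N - 3(q_R) = 0.
Rigel's first-order condition: 129 - 8q_R - 3(q_N) = 0.
Best responses: q_N = (166 - 3q_R)/12, q_R = (129 - 3q_N)/8.
Substituting one into the other gives q_N = 941/87 and q_R = 350/29.
Price P = 205 - 3·(1991/87) = 136.3448.
Rigel's profit: 136.3448·(350/29) - 76·(350/29) - (350/29)² = 582.6397.

582.64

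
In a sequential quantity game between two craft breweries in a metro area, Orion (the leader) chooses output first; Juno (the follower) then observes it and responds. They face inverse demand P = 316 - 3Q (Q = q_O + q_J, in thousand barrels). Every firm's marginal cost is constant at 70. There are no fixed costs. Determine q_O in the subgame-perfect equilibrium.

The follower Juno best-responds to any q_O: π_J = (316 - 3Q)q_J - 70q_J.
∂π_J/∂q_J = 246 - 3q_O - 6q_J = 0 gives the reaction function q_J = (246 - 3q_O)/6.
Orion substitutes q_J(q_O) into its own profit: π_O = q_O(316 - 3q_O - (246 - 3q_O)/2) - 70q_O = (193 - (3/2)q_O)q_O - 70q_O.
Maximising: ∂π_O/∂q_O = 123 - 3q_O = 0, giving q_O = 41.
Then q_J = (246 - 3·41)/6 = 41/2.

41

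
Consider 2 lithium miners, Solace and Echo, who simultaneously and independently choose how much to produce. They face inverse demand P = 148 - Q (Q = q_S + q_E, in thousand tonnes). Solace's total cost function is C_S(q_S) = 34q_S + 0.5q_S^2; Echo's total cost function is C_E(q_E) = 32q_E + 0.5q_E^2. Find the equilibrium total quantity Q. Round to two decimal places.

57.50

Solace's profit: π_S = (148 - Q)q_S - (34q_S + (1/2)q_S²). Setting ∂π_S/∂q_S = 0: 114 - 3q_S - (q_E) = 0.
Echo's first-order condition: 116 - 3q_E - (q_S) = 0.
So q_S = (114 - q_E)/3 and q_E = (116 - q_S)/3.
Substituting one into the other gives q_S = 113/4 and q_E = 117/4.
Total output Q = 113/4 + 117/4 = 115/2.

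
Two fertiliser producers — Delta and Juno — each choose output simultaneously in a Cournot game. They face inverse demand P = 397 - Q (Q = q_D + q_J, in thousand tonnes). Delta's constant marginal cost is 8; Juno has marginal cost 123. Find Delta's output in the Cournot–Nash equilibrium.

Delta's profit: π_D = (397 - Q)q_D - (8q_D). Setting ∂π_D/∂q_D = 0: 389 - 2q_D - (q_J) = 0.
Juno's first-order condition: 274 - 2q_J - (q_D) = 0.
Rearranging gives the reaction functions q_D = (389 - q_J)/2 and q_J = (274 - q_D)/2.
Substituting one into the other gives q_D = 168 and q_J = 53.

168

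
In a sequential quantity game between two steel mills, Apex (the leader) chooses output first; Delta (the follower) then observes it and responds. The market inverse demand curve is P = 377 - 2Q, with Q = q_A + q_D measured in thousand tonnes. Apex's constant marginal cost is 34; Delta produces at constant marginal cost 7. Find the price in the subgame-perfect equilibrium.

Solve by backward induction. Given q_A, the follower Delta maximises π_D = (377 - 2q_A - 2q_D)q_D - 7q_D.
∂π_D/∂q_D = 370 - 2q_A - 4q_D = 0 gives the reaction function q_D = (370 - 2q_A)/4.
Apex substitutes q_D(q_A) into its own profit: π_A = q_A(377 - 2q_A - (370 - 2q_A)/2) - 34q_A = (192 - q_A)q_A - 34q_A.
Maximising: ∂π_A/∂q_A = 158 - 2q_A = 0, giving q_A = 79.
Then q_D = (370 - 2·79)/4 = 53.
Total output Q = 132, so price P = 377 - 2·132 = 113.

113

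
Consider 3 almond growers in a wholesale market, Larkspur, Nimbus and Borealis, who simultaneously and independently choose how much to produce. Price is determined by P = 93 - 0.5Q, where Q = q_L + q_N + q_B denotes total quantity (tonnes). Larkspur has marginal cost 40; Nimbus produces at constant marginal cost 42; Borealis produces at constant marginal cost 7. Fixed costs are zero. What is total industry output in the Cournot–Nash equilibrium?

Larkspur's profit: π_L = (93 - 0.5Q)q_L - (40q_L). Setting ∂π_L/∂q_L = 0: 53 - q_L - (1/2)(q_N + q_B) = 0.
Nimbus's profit: π_N = (93 - 0.5Q)q_N - (42q_N). Setting ∂π_N/∂q_N = 0: 51 - q_N - (1/2)(q_L + q_B) = 0.
Borealis's first-order condition: 86 - q_B - (1/2)(q_L + q_N) = 0.
Adding the 3 first-order conditions: 190 − 2Q = 0, so Q = 95.
Back-substituting: q_L = (53 − 95/2)/(1/2) = 11, q_N = (51 − 95/2)/(1/2) = 7, q_B = (86 − 95/2)/(1/2) = 77.
Total output Q = 11 + 7 + 77 = 95.

95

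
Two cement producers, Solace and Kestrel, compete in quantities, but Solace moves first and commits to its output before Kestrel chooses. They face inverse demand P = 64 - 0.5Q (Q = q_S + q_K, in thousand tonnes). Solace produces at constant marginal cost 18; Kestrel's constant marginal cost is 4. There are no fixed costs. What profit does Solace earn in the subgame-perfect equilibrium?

256

Solve by backward induction. Given q_S, the follower Kestrel maximises π_K = (64 - (1/2)q_S - (1/2)q_K)q_K - 4q_K.
Follower FOC: 60 - (1/2)q_S - q_K = 0, so q_K(q_S) = (60 - (1/2)q_S).
The leader anticipates this reaction. Substituting into P = 64 - 0.5Q gives P = 34 - (1/4)q_S, so π_S = (34 - (1/4)q_S)q_S - 18q_S.
The leader's first-order condition 16 - (1/2)q_S = 0 yields q_S = 32.
Then q_K = (60 - (1/2)·32) = 44.
Price P = 64 - (1/2)·76 = 26.
Solace's profit: (26 - 18)·32 = 256.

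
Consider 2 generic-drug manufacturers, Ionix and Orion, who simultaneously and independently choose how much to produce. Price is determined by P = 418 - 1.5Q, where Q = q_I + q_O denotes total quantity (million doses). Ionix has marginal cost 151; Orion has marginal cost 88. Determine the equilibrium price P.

Ionix's profit: π_I = (418 - 1.5Q)q_I - (151q_I). Setting ∂π_I/∂q_I = 0: 267 - 3q_I - (3/2)(q_O) = 0.
Orion's first-order condition: 330 - 3q_O - (3/2)(q_I) = 0.
Rearranging gives the reaction functions q_I = (267 - (3/2)q_O)/3 and q_O = (330 - (3/2)q_I)/3.
Substituting one into the other gives q_I = 136/3 and q_O = 262/3.
Total output Q = 398/3, so price P = 418 - (3/2)·(398/3) = 219.

219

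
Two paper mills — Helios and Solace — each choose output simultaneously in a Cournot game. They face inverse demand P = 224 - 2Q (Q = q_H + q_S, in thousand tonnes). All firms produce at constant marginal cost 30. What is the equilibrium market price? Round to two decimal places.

94.67

Each firm earns π_i = (224 - 2Q)q_i - 30q_i.
First-order condition (treating rivals' output as given): 194 - 4q_i - 2q_j = 0.
With identical firms every q_j equals q_i, so q_j = q_i and 194 = 6q_i, giving q_i = 97/3.
Total output Q = 194/3, so price P = 224 - 2·(194/3) = 284/3.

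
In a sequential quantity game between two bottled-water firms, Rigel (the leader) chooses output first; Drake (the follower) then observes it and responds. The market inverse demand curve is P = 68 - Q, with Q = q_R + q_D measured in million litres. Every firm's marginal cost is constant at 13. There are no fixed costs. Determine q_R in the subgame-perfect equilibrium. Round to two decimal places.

The follower Drake best-responds to any q_R: π_D = (68 - Q)q_D - 13q_D.
∂π_D/∂q_D = 55 - q_R - 2q_D = 0 gives the reaction function q_D = (55 - q_R)/2.
Rigel substitutes q_D(q_R) into its own profit: π_R = q_R(68 - q_R - (55 - q_R)/2) - 13q_R = (81/2 - (1/2)q_R)q_R - 13q_R.
The leader's first-order condition 55/2 - q_R = 0 yields q_R = 55/2.
Then q_D = (55 - 55/2)/2 = 55/4.

27.50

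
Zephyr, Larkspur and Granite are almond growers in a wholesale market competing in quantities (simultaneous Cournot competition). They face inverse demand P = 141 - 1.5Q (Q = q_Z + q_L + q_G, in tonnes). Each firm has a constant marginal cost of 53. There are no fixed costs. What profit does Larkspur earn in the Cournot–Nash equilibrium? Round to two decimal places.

322.67

A representative firm's profit is π_i = q_i(141 - 1.5Q) - 53q_i.
Setting ∂π_i/∂q_i = 0 with rivals' quantities fixed: 88 - 3q_i - (3/2)·Σ_{j≠i} q_j = 0.
By symmetry each firm produces the same amount; substituting Σ_{j≠i} q_j = 2q_i yields q_i = 88/6 = 44/3.
Price P = 141 - (3/2)·44 = 75.
Larkspur's profit: (75 - 53)·(44/3) = 968/3.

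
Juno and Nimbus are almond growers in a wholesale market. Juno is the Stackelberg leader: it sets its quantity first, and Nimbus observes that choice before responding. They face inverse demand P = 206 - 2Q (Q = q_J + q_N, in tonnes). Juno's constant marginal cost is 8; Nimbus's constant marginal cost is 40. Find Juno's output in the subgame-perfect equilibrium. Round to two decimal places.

The follower Nimbus best-responds to any q_J: π_N = (206 - 2Q)q_N - 40q_N.
Follower FOC: 166 - 2q_J - 4q_N = 0, so q_N(q_J) = (166 - 2q_J)/4.
Juno substitutes q_N(q_J) into its own profit: π_J = q_J(206 - 2q_J - (166 - 2q_J)/2) - 8q_J = (123 - q_J)q_J - 8q_J.
Maximising: ∂π_J/∂q_J = 115 - 2q_J = 0, giving q_J = 115/2.
Then q_N = (166 - 2·(115/2))/4 = 51/4.

57.50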